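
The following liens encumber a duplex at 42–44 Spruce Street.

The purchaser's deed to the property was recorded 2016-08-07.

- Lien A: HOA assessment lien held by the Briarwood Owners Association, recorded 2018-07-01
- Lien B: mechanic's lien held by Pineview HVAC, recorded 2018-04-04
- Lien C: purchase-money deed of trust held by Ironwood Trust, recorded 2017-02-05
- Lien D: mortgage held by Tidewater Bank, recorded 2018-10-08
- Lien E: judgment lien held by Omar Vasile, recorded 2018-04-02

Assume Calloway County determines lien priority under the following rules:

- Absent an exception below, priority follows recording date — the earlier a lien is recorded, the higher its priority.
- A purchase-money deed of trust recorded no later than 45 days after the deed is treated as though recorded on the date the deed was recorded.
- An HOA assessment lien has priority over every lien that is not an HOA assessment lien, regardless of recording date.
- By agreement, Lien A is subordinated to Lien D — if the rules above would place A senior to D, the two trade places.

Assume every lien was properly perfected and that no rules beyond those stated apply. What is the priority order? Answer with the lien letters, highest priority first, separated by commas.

D, C, E, B, A

Adjusting effective dates: C missed the 45-day window (182 days after the deed), so its recording date stands.
A, as an HOA assessment lien, has superpriority and ranks first.
The other liens, earliest effective date first: C (2017-02-05), E (2018-04-02), B (2018-04-04), D (2018-10-08).
A would otherwise be senior to D, so under the subordination agreement A and D exchange positions.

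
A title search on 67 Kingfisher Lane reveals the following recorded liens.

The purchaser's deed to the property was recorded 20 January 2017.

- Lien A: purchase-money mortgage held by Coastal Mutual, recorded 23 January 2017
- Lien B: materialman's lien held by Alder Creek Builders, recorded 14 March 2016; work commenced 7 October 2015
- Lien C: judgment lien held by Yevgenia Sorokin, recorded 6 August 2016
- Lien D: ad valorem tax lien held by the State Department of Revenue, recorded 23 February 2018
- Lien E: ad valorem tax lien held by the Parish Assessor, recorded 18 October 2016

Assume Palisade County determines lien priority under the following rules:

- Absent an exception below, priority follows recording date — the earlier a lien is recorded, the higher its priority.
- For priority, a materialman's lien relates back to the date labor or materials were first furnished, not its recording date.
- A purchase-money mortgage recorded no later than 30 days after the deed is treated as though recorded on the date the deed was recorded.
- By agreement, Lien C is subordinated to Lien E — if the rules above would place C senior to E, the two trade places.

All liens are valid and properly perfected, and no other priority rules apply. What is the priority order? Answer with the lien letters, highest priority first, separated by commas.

First, effective dates: A relates back to the deed date 20 January 2017; B is treated as recorded 7 October 2015, the work-commencement date.
By effective date: B (7 October 2015), C (6 August 2016), E (18 October 2016), A (20 January 2017), D (23 February 2018).
Because C would otherwise rank above E, the subordination swaps them.

B, E, C, A, D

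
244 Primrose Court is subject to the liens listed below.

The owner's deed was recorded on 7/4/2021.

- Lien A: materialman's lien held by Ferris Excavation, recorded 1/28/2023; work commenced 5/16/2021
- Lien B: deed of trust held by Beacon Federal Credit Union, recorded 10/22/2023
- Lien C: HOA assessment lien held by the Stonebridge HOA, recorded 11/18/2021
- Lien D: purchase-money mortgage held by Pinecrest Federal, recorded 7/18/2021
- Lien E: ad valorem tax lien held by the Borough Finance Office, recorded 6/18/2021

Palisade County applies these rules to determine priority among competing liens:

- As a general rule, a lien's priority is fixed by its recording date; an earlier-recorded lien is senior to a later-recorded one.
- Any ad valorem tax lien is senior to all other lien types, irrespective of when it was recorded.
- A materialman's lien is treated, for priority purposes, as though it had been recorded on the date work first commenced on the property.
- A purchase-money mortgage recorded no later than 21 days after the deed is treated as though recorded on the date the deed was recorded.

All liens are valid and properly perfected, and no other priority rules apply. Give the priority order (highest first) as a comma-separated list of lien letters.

Adjusting effective dates: A is treated as recorded 5/16/2021, the work-commencement date; D relates back to the deed date 7/4/2021.
E is an ad valorem tax lien, so it outranks all other liens regardless of date.
Remaining liens by effective date: A (5/16/2021), D (7/4/2021), C (11/18/2021), B (10/22/2023).

E, A, D, C, B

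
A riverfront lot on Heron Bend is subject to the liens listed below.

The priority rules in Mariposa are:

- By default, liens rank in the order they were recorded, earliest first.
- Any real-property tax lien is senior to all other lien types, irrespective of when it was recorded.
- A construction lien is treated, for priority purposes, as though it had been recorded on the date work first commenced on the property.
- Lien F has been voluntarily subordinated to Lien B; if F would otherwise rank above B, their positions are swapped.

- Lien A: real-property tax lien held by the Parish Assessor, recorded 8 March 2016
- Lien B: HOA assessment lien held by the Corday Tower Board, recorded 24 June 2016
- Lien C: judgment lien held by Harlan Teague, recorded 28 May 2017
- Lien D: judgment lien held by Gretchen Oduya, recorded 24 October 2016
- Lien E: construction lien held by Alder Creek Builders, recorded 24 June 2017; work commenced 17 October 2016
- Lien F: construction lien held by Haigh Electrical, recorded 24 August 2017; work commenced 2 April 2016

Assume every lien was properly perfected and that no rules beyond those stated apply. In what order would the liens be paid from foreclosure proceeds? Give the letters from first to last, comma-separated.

First, effective dates: E relates back to 17 October 2016 (work commenced); F's effective date is 2 April 2016, when work began.
A, as a real-property tax lien, has superpriority and ranks first.
Remaining liens by effective date: F (2 April 2016), B (24 June 2016), E (17 October 2016), D (24 October 2016), C (28 May 2017).
F is senior to B before the subordination, so the two trade places.

A, B, F, E, D, C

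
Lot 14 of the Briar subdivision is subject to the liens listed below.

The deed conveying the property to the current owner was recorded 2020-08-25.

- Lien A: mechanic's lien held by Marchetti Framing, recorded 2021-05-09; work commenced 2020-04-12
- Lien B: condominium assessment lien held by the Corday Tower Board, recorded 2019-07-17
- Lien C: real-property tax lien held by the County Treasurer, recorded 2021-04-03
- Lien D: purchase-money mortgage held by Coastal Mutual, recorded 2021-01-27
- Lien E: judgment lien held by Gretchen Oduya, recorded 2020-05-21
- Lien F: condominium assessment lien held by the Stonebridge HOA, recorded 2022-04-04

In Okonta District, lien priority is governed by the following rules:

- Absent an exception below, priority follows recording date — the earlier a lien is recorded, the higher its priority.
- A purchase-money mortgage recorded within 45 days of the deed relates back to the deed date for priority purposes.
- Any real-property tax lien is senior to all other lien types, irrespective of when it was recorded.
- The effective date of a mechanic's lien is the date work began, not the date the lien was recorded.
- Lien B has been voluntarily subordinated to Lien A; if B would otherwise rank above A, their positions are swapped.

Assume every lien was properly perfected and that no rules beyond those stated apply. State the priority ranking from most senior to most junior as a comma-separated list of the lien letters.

First, effective dates: A's effective date is 2020-04-12, when work began; D was recorded 155 days after the deed, outside the 45-day window, so it keeps its recording date.
C is a real-property tax lien and takes priority over every other lien.
The other liens, earliest effective date first: B (2019-07-17), A (2020-04-12), E (2020-05-21), D (2021-01-27), F (2022-04-04).
B is senior to A before the subordination, so the two trade places.

C, A, B, E, D, F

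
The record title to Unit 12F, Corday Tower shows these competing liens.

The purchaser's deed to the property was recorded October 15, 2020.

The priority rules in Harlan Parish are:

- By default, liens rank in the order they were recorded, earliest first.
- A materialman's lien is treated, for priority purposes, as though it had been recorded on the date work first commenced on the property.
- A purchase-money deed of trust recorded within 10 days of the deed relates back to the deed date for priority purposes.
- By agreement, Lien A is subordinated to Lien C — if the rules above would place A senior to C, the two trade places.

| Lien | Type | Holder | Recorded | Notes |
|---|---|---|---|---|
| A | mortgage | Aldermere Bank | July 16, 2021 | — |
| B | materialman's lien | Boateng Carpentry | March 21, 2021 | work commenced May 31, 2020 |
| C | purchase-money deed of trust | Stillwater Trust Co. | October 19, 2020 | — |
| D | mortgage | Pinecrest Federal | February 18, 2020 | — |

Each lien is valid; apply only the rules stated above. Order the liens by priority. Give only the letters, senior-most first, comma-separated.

D, B, C, A

Adjusting effective dates: B's effective date is May 31, 2020, when work began; C's effective date is the deed date, October 15, 2020.
By effective date, earliest first: D (February 18, 2020), B (May 31, 2020), C (October 15, 2020), A (July 16, 2021).
A is already junior to C, so the subordination agreement changes nothing.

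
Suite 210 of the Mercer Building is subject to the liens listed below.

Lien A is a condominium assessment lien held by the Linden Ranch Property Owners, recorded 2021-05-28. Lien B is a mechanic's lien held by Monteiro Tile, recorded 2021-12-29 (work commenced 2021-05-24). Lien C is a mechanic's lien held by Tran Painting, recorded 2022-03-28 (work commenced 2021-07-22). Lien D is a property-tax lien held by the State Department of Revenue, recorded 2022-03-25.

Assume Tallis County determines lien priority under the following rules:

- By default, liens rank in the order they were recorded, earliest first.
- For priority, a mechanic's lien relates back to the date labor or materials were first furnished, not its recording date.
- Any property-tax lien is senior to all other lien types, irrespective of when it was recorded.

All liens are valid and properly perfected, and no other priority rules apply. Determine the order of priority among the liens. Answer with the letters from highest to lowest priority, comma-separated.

First, effective dates: B is treated as recorded 2021-05-24, the work-commencement date; C relates back to 2021-07-22 (work commenced).
D is a property-tax lien, so it outranks all other liens regardless of date.
Among the remaining liens, by effective date: B (2021-05-24), A (2021-05-28), C (2021-07-22).

D, B, A, C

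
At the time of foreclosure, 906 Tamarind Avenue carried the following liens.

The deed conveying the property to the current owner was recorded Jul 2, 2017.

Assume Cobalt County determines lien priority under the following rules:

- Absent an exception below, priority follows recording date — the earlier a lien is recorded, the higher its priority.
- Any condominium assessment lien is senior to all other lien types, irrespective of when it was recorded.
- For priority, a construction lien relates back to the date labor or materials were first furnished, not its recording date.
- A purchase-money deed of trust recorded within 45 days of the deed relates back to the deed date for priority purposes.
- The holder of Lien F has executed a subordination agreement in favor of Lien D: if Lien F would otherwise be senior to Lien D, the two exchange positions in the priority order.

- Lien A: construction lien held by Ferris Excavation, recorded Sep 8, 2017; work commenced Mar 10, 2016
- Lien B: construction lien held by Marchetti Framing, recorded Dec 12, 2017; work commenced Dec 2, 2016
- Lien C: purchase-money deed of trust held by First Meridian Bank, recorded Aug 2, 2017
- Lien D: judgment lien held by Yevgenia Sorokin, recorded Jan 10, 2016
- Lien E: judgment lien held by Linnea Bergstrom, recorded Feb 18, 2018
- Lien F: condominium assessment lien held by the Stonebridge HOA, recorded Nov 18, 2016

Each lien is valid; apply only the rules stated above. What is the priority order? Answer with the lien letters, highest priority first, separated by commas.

First, effective dates: A relates back to Mar 10, 2016 (work commenced); B's effective date is Dec 2, 2016, when work began; C relates back to the deed date Jul 2, 2017.
F is a condominium assessment lien, so it outranks all other liens regardless of date.
Ordering the rest by effective date: D (Jan 10, 2016), A (Mar 10, 2016), B (Dec 2, 2016), C (Jul 2, 2017), E (Feb 18, 2018).
Because F would otherwise rank above D, the subordination swaps them.

D, F, A, B, C, E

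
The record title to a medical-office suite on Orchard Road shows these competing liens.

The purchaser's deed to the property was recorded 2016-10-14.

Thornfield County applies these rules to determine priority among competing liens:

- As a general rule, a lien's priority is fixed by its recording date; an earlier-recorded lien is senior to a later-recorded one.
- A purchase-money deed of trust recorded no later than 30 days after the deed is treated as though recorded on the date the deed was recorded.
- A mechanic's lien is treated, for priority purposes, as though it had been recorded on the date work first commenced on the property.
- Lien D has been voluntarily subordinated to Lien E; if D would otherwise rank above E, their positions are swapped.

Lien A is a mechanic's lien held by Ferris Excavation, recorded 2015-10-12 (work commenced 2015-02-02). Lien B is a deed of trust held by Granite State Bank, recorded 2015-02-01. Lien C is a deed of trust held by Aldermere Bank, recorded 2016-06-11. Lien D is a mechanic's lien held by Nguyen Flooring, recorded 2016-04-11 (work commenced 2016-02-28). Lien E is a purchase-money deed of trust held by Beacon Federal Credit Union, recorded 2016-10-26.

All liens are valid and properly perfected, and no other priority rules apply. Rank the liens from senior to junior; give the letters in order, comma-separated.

Effective dates: A's effective date is 2015-02-02, when work began; D's effective date is 2016-02-28, when work began; E was recorded within the 30-day window, so its effective date is the deed date 2016-10-14.
By effective date: B (2015-02-01), A (2015-02-02), D (2016-02-28), C (2016-06-11), E (2016-10-14).
The subordination applies — D was senior to E — so D and E swap.

B, A, E, C, D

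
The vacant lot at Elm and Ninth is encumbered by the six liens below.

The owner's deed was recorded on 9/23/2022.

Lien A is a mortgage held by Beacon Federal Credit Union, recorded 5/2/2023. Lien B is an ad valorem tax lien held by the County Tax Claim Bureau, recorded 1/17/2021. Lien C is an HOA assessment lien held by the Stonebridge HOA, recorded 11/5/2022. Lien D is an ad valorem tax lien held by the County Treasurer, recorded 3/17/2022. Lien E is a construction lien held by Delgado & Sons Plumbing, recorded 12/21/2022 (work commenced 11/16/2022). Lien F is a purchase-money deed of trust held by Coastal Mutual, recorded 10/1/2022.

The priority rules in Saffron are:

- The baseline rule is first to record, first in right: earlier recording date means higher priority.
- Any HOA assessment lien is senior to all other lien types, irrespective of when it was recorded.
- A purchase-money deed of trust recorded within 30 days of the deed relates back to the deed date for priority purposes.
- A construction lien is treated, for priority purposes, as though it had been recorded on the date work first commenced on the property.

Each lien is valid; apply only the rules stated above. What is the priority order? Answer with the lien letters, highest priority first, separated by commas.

C, B, D, F, E, A

Adjusting effective dates: E relates back to 11/16/2022 (work commenced); F's effective date is the deed date, 9/23/2022.
As an HOA assessment lien, C is senior to every other lien.
Remaining liens by effective date: B (1/17/2021), D (3/17/2022), F (9/23/2022), E (11/16/2022), A (5/2/2023).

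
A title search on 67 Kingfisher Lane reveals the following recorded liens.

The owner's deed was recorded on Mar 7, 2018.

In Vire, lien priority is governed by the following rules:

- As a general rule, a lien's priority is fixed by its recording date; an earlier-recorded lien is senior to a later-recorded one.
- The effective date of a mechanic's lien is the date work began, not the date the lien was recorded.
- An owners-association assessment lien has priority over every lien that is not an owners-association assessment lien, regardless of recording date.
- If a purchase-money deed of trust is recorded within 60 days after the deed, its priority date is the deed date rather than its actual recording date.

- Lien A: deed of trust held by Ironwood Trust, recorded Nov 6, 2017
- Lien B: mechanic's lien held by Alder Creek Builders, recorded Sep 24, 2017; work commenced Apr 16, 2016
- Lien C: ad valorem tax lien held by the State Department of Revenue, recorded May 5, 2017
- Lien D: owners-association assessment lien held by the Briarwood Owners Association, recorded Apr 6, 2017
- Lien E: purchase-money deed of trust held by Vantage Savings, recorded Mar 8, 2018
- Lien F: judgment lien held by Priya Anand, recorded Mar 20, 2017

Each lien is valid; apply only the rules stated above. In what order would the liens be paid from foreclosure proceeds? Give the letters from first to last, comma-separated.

D, B, F, C, A, E

Adjusting effective dates: B relates back to Apr 16, 2016 (work commenced); E relates back to the deed date Mar 7, 2018.
D is an owners-association assessment lien, so it outranks all other liens regardless of date.
Ordering the rest by effective date: B (Apr 16, 2016), F (Mar 20, 2017), C (May 5, 2017), A (Nov 6, 2017), E (Mar 7, 2018).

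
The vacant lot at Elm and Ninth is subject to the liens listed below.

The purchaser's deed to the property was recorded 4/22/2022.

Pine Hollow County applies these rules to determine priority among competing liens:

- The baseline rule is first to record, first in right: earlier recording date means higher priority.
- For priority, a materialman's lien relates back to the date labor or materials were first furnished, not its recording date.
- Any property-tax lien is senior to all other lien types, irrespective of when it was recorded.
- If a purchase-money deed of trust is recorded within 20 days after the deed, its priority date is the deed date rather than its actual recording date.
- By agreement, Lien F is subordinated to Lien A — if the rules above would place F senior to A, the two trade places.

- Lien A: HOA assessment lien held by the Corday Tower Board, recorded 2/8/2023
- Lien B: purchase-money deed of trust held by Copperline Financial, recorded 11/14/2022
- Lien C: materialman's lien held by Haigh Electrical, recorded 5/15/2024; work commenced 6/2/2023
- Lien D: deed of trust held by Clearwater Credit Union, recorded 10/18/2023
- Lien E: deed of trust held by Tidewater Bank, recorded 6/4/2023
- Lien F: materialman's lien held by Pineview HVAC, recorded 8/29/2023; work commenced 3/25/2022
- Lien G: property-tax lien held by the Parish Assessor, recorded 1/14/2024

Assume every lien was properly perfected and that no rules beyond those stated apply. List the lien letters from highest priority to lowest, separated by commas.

G, A, B, F, C, E, D

Adjusting effective dates: B was recorded 206 days after the deed — beyond 20 days — so no relation-back applies; C relates back to 6/2/2023 (work commenced); F relates back to 3/25/2022 (work commenced).
G is a property-tax lien and takes priority over every other lien.
Remaining liens by effective date: F (3/25/2022), B (11/14/2022), A (2/8/2023), C (6/2/2023), E (6/4/2023), D (10/18/2023).
F would otherwise be senior to A, so under the subordination agreement F and A exchange positions.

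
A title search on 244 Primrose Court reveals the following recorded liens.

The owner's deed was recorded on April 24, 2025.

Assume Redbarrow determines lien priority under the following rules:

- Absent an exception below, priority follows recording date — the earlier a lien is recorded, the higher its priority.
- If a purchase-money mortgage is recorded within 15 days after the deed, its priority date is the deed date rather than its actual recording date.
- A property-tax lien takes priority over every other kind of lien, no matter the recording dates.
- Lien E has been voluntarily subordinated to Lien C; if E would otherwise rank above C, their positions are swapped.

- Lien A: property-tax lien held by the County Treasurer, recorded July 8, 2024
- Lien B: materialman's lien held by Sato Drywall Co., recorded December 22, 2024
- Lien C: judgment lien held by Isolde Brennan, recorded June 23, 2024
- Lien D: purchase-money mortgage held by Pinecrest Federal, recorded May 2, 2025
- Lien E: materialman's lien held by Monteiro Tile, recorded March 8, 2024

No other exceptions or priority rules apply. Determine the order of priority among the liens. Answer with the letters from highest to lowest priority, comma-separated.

Effective dates after the stated exceptions: D's effective date is the deed date, April 24, 2025.
As a property-tax lien, A is senior to every other lien.
Among the remaining liens, by effective date: E (March 8, 2024), C (June 23, 2024), B (December 22, 2024), D (April 24, 2025).
The subordination applies — E was senior to C — so E and C swap.

A, C, E, B, D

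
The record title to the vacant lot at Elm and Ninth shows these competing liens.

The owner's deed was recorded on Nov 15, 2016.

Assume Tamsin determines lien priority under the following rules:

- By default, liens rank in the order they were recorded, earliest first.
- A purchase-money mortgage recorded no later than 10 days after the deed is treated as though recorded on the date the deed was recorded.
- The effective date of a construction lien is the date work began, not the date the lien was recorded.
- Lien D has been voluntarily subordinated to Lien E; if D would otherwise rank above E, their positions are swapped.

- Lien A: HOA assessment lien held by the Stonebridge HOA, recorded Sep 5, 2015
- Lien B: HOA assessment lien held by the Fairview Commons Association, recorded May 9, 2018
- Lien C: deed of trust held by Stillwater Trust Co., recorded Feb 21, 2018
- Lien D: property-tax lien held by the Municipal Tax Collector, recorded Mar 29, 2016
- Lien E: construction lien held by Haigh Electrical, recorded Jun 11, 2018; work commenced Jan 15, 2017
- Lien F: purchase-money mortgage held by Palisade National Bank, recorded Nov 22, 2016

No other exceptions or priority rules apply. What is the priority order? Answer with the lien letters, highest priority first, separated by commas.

First, effective dates: E is treated as recorded Jan 15, 2017, the work-commencement date; F was recorded within the 10-day window, so its effective date is the deed date Nov 15, 2016.
By effective date: A (Sep 5, 2015), D (Mar 29, 2016), F (Nov 15, 2016), E (Jan 15, 2017), C (Feb 21, 2018), B (May 9, 2018).
Because D would otherwise rank above E, the subordination swaps them.

A, E, F, D, C, B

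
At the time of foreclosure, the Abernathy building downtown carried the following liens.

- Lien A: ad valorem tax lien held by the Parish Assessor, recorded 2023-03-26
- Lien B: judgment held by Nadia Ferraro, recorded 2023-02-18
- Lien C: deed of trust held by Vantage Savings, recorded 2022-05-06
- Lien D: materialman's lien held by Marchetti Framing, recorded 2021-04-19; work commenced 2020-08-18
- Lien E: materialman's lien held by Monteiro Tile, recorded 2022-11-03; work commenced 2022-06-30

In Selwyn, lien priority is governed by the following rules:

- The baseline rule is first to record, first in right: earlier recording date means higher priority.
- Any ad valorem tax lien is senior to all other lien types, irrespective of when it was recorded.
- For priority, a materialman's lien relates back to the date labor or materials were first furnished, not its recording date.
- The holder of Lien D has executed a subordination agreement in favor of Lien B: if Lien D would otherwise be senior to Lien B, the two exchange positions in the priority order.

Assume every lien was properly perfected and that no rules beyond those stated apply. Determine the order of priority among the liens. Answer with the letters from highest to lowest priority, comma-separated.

A, B, C, E, D

First, effective dates: D is treated as recorded 2020-08-18, the work-commencement date; E relates back to 2022-06-30 (work commenced).
A, as an ad valorem tax lien, has superpriority and ranks first.
Among the remaining liens, by effective date: D (2020-08-18), C (2022-05-06), E (2022-06-30), B (2023-02-18).
The subordination applies — D was senior to B — so D and B swap.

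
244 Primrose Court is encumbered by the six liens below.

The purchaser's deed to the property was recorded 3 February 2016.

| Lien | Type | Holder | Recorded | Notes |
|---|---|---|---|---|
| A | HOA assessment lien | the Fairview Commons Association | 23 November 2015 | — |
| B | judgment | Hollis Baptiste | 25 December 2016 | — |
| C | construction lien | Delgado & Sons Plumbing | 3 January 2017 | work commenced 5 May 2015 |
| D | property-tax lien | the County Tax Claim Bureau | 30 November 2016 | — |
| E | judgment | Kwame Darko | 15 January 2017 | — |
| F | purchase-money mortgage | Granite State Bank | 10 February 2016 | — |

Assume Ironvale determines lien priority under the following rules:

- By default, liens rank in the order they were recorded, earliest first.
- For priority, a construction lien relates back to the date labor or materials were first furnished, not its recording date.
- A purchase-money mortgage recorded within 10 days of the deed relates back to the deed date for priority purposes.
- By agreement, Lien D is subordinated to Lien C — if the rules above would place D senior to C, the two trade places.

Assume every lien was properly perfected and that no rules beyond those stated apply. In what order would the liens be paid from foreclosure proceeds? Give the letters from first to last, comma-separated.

C, A, F, D, B, E

First, effective dates: C is treated as recorded 5 May 2015, the work-commencement date; F relates back to the deed date 3 February 2016.
By effective date: C (5 May 2015), A (23 November 2015), F (3 February 2016), D (30 November 2016), B (25 December 2016), E (15 January 2017).
D already ranks below C; the subordination has no effect.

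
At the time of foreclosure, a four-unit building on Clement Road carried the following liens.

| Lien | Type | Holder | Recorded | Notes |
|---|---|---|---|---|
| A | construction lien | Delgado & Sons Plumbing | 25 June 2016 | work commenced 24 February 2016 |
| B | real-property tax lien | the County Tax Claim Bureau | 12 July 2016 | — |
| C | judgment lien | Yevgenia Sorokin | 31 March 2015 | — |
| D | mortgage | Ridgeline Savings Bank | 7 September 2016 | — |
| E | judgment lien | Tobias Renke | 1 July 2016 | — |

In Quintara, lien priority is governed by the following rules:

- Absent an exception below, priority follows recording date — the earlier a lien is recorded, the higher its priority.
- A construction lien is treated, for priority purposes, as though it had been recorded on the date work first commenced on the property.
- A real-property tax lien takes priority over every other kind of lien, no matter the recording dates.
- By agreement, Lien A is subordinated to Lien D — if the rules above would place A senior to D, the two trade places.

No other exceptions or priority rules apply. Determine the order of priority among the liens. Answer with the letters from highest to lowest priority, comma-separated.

B, C, D, E, A

Effective dates: A relates back to 24 February 2016 (work commenced).
B is a real-property tax lien and takes priority over every other lien.
Ordering the rest by effective date: C (31 March 2015), A (24 February 2016), E (1 July 2016), D (7 September 2016).
Because A would otherwise rank above D, the subordination swaps them.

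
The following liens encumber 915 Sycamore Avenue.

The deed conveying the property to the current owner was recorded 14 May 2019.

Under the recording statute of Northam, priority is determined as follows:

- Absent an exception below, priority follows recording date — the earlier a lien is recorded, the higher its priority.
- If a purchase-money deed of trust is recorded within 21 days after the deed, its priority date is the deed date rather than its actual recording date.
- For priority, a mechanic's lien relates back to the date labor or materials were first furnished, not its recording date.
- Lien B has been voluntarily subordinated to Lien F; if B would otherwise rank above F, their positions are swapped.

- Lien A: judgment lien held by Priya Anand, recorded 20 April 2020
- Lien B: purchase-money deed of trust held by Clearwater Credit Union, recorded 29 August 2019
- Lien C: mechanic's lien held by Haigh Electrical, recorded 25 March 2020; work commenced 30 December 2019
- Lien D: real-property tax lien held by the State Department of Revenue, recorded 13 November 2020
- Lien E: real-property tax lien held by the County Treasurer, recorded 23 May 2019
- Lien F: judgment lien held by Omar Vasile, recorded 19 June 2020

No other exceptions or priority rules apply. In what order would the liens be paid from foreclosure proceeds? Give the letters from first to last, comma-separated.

E, F, C, A, B, D

Effective dates after the stated exceptions: B was recorded 107 days after the deed — beyond 21 days — so no relation-back applies; C relates back to 30 December 2019 (work commenced).
Ordering by effective date: E (23 May 2019), B (29 August 2019), C (30 December 2019), A (20 April 2020), F (19 June 2020), D (13 November 2020).
B is senior to F before the subordination, so the two trade places.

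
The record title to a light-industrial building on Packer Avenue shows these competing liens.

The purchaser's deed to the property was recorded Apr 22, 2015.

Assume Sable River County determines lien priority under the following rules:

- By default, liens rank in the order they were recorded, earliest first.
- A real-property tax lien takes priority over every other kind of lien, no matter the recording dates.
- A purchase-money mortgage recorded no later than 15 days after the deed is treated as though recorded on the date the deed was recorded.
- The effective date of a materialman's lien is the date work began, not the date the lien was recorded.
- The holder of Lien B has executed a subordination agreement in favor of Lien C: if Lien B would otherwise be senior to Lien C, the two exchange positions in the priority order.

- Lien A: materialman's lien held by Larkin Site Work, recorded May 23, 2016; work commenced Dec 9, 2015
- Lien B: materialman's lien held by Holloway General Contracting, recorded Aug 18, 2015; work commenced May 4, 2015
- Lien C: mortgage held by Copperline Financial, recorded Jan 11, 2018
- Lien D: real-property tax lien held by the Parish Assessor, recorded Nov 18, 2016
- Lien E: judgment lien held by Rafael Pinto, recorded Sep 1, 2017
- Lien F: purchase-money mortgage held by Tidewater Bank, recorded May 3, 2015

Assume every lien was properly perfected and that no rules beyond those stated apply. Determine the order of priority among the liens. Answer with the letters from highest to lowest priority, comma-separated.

D, F, C, A, E, B

Effective dates: A relates back to Dec 9, 2015 (work commenced); B relates back to May 4, 2015 (work commenced); F relates back to the deed date Apr 22, 2015.
D is a real-property tax lien and takes priority over every other lien.
The other liens, earliest effective date first: F (Apr 22, 2015), B (May 4, 2015), A (Dec 9, 2015), E (Sep 1, 2017), C (Jan 11, 2018).
B is senior to C before the subordination, so the two trade places.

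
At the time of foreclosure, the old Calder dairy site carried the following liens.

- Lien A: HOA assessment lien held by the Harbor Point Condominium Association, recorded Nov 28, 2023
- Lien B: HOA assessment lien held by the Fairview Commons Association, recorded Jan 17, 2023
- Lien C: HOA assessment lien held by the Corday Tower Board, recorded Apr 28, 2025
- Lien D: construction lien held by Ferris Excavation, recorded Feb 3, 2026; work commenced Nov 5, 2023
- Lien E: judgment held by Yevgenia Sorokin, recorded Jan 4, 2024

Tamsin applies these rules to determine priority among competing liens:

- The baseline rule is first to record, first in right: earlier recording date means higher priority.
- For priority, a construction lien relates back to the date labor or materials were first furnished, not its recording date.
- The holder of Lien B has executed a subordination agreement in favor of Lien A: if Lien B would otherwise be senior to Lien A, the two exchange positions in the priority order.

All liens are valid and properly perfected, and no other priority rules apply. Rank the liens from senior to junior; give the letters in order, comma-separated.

Adjusting effective dates: D's effective date is Nov 5, 2023, when work began.
By effective date, earliest first: B (Jan 17, 2023), D (Nov 5, 2023), A (Nov 28, 2023), E (Jan 4, 2024), C (Apr 28, 2025).
B would otherwise be senior to A, so under the subordination agreement B and A exchange positions.

A, D, B, E, C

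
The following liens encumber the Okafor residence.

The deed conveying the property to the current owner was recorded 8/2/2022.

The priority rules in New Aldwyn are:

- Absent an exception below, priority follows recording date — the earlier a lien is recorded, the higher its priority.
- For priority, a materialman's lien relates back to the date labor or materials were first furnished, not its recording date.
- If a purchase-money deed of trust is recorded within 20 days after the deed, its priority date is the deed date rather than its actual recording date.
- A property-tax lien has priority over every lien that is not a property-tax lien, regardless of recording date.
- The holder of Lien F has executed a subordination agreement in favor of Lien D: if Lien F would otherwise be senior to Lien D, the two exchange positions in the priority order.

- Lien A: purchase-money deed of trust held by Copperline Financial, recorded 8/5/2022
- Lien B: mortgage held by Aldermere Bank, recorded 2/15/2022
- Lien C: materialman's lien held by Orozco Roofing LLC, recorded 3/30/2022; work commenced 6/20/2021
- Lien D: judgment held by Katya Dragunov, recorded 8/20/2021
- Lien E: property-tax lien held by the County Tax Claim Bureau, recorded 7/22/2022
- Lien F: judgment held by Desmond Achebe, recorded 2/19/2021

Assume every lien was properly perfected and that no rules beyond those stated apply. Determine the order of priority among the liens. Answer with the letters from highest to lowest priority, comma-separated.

Effective dates after the stated exceptions: A was recorded within the 20-day window, so its effective date is the deed date 8/2/2022; C relates back to 6/20/2021 (work commenced).
E, as a property-tax lien, has superpriority and ranks first.
Remaining liens by effective date: F (2/19/2021), C (6/20/2021), D (8/20/2021), B (2/15/2022), A (8/2/2022).
Because F would otherwise rank above D, the subordination swaps them.

E, D, C, F, B, A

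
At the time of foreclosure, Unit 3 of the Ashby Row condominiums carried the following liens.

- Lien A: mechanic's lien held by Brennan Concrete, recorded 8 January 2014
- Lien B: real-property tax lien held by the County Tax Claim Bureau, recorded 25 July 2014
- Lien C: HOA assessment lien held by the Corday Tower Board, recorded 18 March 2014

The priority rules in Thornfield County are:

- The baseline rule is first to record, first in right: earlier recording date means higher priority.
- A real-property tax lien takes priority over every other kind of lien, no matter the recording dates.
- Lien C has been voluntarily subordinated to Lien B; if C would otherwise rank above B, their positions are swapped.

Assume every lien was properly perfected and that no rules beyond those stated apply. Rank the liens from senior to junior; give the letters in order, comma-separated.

As a real-property tax lien, B is senior to every other lien.
Remaining liens by effective date: A (8 January 2014), C (18 March 2014).
Since C is not senior to B, the subordination leaves the order unchanged.

B, A, C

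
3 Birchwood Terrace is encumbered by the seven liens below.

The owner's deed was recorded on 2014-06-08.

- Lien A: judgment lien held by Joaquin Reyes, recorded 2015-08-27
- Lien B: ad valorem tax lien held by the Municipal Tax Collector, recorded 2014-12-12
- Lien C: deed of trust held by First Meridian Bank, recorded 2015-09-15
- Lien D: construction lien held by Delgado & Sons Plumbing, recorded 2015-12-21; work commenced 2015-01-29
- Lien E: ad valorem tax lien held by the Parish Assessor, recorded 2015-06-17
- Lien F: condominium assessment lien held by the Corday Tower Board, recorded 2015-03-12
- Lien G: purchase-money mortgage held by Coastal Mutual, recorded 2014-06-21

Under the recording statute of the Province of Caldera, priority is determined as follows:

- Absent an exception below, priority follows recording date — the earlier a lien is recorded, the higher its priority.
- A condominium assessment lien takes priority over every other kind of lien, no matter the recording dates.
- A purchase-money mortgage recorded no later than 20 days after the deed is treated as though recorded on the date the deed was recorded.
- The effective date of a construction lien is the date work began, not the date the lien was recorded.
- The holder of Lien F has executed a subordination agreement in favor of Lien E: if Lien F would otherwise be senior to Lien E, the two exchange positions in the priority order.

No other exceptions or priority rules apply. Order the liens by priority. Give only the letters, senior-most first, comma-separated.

First, effective dates: D's effective date is 2015-01-29, when work began; G was recorded within the 20-day window, so its effective date is the deed date 2014-06-08.
As a condominium assessment lien, F is senior to every other lien.
Remaining liens by effective date: G (2014-06-08), B (2014-12-12), D (2015-01-29), E (2015-06-17), A (2015-08-27), C (2015-09-15).
F would otherwise be senior to E, so under the subordination agreement F and E exchange positions.

E, G, B, D, F, A, C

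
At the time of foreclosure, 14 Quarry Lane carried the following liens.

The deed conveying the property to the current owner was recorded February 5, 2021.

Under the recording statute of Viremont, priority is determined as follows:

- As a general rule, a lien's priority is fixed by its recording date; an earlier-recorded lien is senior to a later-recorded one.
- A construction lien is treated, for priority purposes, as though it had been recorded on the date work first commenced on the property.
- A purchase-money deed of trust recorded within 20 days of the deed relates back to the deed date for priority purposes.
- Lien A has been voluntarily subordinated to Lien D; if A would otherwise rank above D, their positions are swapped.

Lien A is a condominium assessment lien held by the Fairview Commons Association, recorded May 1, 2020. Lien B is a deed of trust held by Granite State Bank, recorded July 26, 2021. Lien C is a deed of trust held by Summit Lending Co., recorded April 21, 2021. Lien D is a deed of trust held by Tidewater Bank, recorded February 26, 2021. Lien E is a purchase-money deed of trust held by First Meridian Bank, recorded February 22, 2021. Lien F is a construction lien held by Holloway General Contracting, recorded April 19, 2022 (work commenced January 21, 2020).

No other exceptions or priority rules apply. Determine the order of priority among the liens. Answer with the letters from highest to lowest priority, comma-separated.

Effective dates after the stated exceptions: E relates back to the deed date February 5, 2021; F is treated as recorded January 21, 2020, the work-commencement date.
By effective date, earliest first: F (January 21, 2020), A (May 1, 2020), E (February 5, 2021), D (February 26, 2021), C (April 21, 2021), B (July 26, 2021).
A would otherwise be senior to D, so under the subordination agreement A and D exchange positions.

F, D, E, A, C, B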